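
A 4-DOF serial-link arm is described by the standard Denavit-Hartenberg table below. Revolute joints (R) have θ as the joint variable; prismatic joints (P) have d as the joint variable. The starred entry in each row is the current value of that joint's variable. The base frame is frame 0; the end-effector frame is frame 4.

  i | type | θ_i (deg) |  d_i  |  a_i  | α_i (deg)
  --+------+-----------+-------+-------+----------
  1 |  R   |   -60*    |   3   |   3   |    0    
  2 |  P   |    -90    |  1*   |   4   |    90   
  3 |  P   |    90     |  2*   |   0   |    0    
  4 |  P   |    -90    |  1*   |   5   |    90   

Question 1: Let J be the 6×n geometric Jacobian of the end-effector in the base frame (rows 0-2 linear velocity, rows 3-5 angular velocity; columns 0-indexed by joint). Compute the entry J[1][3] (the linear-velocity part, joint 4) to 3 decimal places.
0.866

prismatic axis z_3 = (-0.5000,0.8660,0.0000)
J_v[:, 3] = z_3; J_ω[:, 3] = (0,0,0)
entry J[1][3] = 0.8660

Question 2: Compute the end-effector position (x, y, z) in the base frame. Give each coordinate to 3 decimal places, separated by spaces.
after link 1: o_1 = (1.5000, -2.5981, 3.0000)
after link 2: o_2 = (-1.9641, -4.5981, 4.0000)
after link 3: o_3 = (-2.9641, -2.8660, 4.0000)
after link 4: o_4 = (-7.7942, -4.5000, 4.0000)

-7.794 -4.500 4.000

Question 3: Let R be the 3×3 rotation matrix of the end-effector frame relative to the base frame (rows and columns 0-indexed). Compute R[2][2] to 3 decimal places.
End-effector z-axis (col 2 of R) = (-0.0000,0.0000,-1.0000)
R[2][2] = -1.0000

-1.000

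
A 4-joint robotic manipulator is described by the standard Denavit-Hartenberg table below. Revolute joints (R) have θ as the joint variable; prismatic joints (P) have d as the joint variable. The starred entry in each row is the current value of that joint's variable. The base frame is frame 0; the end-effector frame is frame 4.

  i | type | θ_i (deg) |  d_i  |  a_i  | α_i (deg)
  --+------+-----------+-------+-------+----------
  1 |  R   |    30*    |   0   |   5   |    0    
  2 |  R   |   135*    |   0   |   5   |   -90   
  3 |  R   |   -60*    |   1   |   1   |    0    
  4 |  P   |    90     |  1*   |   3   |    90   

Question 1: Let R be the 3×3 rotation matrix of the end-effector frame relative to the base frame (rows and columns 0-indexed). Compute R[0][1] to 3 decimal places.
-0.259

End-effector y-axis (col 1 of R) = (-0.2588,-0.9659,0.0000)
R[0][1] = -0.2588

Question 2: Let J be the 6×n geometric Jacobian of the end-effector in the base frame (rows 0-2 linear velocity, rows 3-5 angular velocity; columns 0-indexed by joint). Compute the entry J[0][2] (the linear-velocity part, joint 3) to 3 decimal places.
0.612

axis z_2 = (-0.2588,-0.9659,0.0000); lever o_n−o_2 = (-3.5101,-1.1300,-0.6340)
cross product → J_v[:, 2] = (0.6124,-0.1641,-3.0981)
J_ω[:, 2] = z_2
entry J[0][2] = 0.6124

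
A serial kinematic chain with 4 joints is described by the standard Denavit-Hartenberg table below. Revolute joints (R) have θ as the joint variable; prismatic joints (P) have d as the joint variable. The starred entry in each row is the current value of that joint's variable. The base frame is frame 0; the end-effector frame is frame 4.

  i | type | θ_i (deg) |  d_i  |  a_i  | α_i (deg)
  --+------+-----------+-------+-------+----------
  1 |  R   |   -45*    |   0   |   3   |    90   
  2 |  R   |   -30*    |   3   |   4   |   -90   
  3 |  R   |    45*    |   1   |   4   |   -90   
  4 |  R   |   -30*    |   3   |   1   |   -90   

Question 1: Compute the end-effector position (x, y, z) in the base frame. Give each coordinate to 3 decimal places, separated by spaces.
7.721 -4.097 -1.361

after link 1: o_1 = (2.1213, -2.1213, 0.0000)
after link 2: o_2 = (2.4495, -6.6921, -2.0000)
after link 3: o_3 = (6.5351, -6.7777, -2.5482)
after link 4: o_4 = (7.7208, -4.0975, -1.3607)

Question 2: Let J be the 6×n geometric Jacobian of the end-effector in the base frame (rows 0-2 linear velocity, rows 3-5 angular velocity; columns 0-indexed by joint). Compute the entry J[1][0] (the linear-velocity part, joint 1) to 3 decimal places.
axis z_0 = ẑ; lever o_n−o_0 = (7.7208,-4.0975,-1.3607)
cross product → J_v[:, 0] = (4.0975,7.7208,-0.0000)
J_ω[:, 0] = z_0
entry J[1][0] = 7.7208

7.721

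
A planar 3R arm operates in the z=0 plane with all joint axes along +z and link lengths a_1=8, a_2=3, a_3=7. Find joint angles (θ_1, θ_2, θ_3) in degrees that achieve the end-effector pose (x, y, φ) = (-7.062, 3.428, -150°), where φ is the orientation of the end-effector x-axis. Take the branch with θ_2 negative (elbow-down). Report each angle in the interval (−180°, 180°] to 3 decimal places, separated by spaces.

wrist centre = target − a_3·(cos φ, sin φ) = (-0.9998, 6.9280)
cos θ_2 = (48.9968−8²−3²)/(2·8·3) = -0.5001; θ_2 = -120.0044° (elbow-down)
β = atan2(6.9280,-0.9998) = 98.2120°; ψ = atan2(-2.5980,6.4998) = -21.7865°
θ_1 = β − ψ = 119.9985°
θ_3 = φ − θ_1 − θ_2 = -149.9942° (wrapped to (-180°,180°])

119.999 -120.004 -149.994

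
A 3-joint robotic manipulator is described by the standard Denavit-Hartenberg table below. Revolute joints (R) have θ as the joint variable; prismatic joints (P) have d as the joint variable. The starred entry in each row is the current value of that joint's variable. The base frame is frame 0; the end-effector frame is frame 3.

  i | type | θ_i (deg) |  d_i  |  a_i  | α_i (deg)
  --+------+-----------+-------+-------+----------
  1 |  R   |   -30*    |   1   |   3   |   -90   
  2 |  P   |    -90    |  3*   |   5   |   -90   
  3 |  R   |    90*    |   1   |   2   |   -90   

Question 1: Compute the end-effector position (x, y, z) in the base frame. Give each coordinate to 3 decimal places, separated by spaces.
after link 1: o_1 = (2.5981, -1.5000, 1.0000)
after link 2: o_2 = (4.0981, 1.0981, 6.0000)
after link 3: o_3 = (3.9641, -1.1340, 6.0000)

3.964 -1.134 6.000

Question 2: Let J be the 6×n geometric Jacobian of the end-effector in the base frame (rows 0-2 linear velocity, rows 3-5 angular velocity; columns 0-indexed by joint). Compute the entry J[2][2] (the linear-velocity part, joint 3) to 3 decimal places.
axis z_2 = (0.8660,-0.5000,-0.0000); lever o_n−o_2 = (-0.1340,-2.2321,0.0000)
cross product → J_v[:, 2] = (-0.0000,0.0000,-2.0000)
J_ω[:, 2] = z_2
entry J[2][2] = -2.0000

-2.000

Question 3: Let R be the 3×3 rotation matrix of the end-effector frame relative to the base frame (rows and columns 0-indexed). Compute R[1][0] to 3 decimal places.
-0.866

End-effector x-axis (col 0 of R) = (-0.5000,-0.8660,0.0000)
R[1][0] = -0.8660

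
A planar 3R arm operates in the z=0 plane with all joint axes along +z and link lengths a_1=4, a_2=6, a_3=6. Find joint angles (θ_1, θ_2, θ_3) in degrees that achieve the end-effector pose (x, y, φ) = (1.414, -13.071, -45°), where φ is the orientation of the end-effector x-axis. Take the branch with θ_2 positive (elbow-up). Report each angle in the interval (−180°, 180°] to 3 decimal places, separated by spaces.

-135.001 45.000 45.001

wrist centre = target − a_3·(cos φ, sin φ) = (-2.8286, -8.8284)
cos θ_2 = (85.9411−4²−6²)/(2·4·6) = 0.7071; θ_2 = 45.0000° (elbow-up)
β = atan2(-8.8284,-2.8286) = -107.7657°; ψ = atan2(4.2426,8.2426) = 27.2357°
θ_1 = β − ψ = -135.0014°
θ_3 = φ − θ_1 − θ_2 = 45.0014° (wrapped to (-180°,180°])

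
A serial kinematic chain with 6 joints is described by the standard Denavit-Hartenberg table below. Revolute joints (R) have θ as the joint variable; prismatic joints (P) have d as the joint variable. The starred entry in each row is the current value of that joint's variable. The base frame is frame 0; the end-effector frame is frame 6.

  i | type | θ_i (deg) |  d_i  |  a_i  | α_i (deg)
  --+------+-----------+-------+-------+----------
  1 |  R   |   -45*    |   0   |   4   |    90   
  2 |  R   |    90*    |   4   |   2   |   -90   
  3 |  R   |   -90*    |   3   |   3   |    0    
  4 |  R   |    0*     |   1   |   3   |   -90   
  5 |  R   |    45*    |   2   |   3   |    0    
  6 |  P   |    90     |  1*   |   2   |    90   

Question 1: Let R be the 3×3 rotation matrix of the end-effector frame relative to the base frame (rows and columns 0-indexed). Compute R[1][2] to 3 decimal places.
End-effector z-axis (col 2 of R) = (-0.0000,-1.0000,0.0000)
R[1][2] = -1.0000

-1.000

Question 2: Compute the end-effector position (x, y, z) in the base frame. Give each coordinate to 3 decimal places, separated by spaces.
after link 1: o_1 = (2.8284, -2.8284, 0.0000)
after link 2: o_2 = (0.0000, -5.6569, 2.0000)
after link 3: o_3 = (-4.2426, -5.6569, 2.0000)
after link 4: o_4 = (-7.0711, -7.0711, 2.0000)
after link 5: o_5 = (-7.0711, -10.0711, 4.0000)
after link 6: o_6 = (-5.0711, -10.0711, 5.0000)

-5.071 -10.071 5.000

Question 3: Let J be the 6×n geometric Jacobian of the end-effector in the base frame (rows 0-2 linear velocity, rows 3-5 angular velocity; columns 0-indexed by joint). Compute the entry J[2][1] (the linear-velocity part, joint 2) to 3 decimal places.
-0.464

axis z_1 = (-0.7071,-0.7071,0.0000); lever o_n−o_1 = (-7.8995,-7.2426,5.0000)
cross product → J_v[:, 1] = (-3.5355,3.5355,-0.4645)
J_ω[:, 1] = z_1
entry J[2][1] = -0.4645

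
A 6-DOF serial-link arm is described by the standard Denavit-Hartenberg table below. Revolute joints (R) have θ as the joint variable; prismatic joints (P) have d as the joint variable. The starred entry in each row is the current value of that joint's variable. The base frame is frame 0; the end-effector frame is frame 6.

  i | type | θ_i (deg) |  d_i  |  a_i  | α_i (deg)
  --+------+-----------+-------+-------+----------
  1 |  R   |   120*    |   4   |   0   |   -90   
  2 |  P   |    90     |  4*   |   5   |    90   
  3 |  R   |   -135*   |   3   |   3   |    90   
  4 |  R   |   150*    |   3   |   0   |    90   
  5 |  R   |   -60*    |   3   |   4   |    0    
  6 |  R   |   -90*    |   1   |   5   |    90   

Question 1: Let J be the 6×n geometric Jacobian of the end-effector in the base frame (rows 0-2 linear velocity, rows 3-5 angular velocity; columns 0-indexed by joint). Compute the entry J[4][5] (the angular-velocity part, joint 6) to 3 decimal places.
axis z_5 = (-0.1268,0.9268,0.3536); lever o_n−o_5 = (4.7830,1.2615,1.2374)
cross product → J_v[:, 5] = (0.7008,1.8480,-4.5928)
J_ω[:, 5] = z_5
entry J[4][5] = 0.9268

0.927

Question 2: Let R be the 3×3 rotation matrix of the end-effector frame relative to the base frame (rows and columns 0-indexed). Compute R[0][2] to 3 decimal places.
End-effector z-axis (col 2 of R) = (-0.1402,-0.3696,0.9186)
R[0][2] = -0.1402

-0.140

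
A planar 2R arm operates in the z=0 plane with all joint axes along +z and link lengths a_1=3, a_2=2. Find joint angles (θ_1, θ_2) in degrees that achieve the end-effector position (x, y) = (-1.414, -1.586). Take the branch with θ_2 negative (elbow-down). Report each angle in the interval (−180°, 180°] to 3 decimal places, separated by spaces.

-89.992 -135.000

cos θ_2 = (4.5148−3²−2²)/(2·3·2) = -0.7071; θ_2 = -134.9995° (elbow-down)
β = atan2(-1.5860,-1.4140) = -131.7186°; ψ = atan2(-1.4142,1.5858) = -41.7268°
θ_1 = β − ψ = -89.9918°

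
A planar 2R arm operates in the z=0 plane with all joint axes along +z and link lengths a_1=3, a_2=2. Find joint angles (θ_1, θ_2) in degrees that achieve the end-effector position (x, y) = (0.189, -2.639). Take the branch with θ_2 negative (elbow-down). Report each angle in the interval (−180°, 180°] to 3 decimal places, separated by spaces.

-45.010 -120.000

cos θ_2 = (7.0000−3²−2²)/(2·3·2) = -0.5000; θ_2 = -119.9998° (elbow-down)
β = atan2(-2.6390,0.1890) = -85.9036°; ψ = atan2(-1.7321,2.0000) = -40.8934°
θ_1 = β − ψ = -45.0102°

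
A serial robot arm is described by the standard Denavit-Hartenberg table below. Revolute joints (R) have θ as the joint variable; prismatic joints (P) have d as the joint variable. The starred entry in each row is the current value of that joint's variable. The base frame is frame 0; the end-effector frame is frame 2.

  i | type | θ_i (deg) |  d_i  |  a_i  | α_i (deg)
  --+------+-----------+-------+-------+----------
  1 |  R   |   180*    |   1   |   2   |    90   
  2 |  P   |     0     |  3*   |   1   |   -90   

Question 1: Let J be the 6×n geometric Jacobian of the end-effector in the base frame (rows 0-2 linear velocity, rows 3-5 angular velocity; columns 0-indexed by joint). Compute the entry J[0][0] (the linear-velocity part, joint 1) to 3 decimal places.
-3.000

axis z_0 = ẑ; lever o_n−o_0 = (-3.0000,3.0000,1.0000)
cross product → J_v[:, 0] = (-3.0000,-3.0000,0.0000)
J_ω[:, 0] = z_0
entry J[0][0] = -3.0000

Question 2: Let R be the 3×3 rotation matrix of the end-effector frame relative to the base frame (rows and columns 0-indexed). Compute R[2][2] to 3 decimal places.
End-effector z-axis (col 2 of R) = (0.0000,0.0000,1.0000)
R[2][2] = 1.0000

1.000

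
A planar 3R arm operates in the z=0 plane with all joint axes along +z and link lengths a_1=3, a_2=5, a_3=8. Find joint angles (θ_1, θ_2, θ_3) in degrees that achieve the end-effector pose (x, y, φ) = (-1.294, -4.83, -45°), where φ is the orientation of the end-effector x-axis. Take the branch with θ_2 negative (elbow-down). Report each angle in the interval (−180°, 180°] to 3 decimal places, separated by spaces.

-148.568 -60.004 163.572

wrist centre = target − a_3·(cos φ, sin φ) = (-6.9509, 0.8269)
cos θ_2 = (48.9981−3²−5²)/(2·3·5) = 0.4999; θ_2 = -60.0043° (elbow-down)
β = atan2(0.8269,-6.9509) = 173.2161°; ψ = atan2(-4.3303,5.4997) = -38.2160°
θ_1 = β − ψ = 211.4322°
θ_3 = φ − θ_1 − θ_2 = 163.5721° (wrapped to (-180°,180°])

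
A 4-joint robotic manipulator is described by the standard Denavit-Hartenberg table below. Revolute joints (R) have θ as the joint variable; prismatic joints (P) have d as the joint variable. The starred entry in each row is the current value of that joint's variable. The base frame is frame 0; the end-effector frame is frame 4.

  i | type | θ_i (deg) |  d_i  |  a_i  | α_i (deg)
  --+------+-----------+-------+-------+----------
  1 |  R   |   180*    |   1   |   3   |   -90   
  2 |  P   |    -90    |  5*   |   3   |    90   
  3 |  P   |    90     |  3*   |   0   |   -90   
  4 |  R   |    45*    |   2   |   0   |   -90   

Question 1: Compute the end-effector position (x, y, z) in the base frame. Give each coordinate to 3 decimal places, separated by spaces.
after link 1: o_1 = (-3.0000, 0.0000, 1.0000)
after link 2: o_2 = (-3.0000, -5.0000, 4.0000)
after link 3: o_3 = (-0.0000, -5.0000, 4.0000)
after link 4: o_4 = (-0.0000, -5.0000, 2.0000)

-0.000 -5.000 2.000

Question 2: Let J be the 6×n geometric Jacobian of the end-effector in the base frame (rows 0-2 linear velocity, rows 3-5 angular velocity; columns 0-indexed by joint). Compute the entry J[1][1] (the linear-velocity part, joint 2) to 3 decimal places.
prismatic axis z_1 = (-0.0000,-1.0000,0.0000)
J_v[:, 1] = z_1; J_ω[:, 1] = (0,0,0)
entry J[1][1] = -1.0000

-1.000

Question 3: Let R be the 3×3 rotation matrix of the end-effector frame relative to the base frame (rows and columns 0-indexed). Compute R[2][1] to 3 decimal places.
1.000

End-effector y-axis (col 1 of R) = (-0.0000,0.0000,1.0000)
R[2][1] = 1.0000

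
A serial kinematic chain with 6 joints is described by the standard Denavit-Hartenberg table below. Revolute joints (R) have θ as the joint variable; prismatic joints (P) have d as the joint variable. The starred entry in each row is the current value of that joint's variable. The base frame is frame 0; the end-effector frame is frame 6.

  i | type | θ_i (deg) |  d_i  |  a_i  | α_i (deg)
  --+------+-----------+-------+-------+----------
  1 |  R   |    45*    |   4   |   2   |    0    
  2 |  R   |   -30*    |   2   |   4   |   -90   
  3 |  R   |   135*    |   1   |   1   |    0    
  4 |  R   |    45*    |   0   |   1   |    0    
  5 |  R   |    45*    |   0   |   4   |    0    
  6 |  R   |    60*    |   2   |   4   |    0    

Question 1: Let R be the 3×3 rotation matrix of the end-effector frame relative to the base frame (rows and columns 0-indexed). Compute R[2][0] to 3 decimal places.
0.966

End-effector x-axis (col 0 of R) = (0.2500,0.0670,0.9659)
R[2][0] = 0.9659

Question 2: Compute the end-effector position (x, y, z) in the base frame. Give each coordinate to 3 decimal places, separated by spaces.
1.120 4.441 11.985

after link 1: o_1 = (1.4142, 1.4142, 4.0000)
after link 2: o_2 = (5.2779, 2.4495, 6.0000)
after link 3: o_3 = (4.3361, 3.2324, 5.2929)
after link 4: o_4 = (3.3702, 2.9736, 5.2929)
after link 5: o_5 = (0.6381, 2.2415, 8.1213)
after link 6: o_6 = (1.1205, 4.4413, 11.9850)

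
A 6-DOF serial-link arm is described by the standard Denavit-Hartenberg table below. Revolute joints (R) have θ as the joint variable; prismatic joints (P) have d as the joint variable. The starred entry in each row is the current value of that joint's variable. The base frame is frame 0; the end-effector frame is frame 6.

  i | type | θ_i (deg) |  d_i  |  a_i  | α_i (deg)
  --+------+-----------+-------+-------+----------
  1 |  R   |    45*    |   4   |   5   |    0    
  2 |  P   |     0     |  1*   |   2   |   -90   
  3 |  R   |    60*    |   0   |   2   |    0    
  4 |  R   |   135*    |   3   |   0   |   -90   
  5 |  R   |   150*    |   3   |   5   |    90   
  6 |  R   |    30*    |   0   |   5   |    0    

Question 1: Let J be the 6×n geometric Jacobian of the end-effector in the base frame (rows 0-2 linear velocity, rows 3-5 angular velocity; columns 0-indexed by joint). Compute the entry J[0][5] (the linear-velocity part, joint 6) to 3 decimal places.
-1.570

axis z_5 = (0.2709,-0.9539,0.1294); lever o_n−o_5 = (4.5498,1.4879,1.4442)
cross product → J_v[:, 5] = (-1.5702,0.1976,4.7429)
J_ω[:, 5] = z_5
entry J[0][5] = -1.5702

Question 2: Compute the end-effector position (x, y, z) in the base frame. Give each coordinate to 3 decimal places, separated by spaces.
13.360 11.005 6.489

after link 1: o_1 = (3.5355, 3.5355, 4.0000)
after link 2: o_2 = (4.9497, 4.9497, 5.0000)
after link 3: o_3 = (5.6569, 5.6569, 3.2679)
after link 4: o_4 = (3.5355, 7.7782, 3.2679)
after link 5: o_5 = (8.8099, 9.5170, 5.0450)
after link 6: o_6 = (13.3596, 11.0049, 6.4893)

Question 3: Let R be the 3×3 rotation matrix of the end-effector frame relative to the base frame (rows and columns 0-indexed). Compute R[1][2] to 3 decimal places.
-0.954

End-effector z-axis (col 2 of R) = (0.2709,-0.9539,0.1294)
R[1][2] = -0.9539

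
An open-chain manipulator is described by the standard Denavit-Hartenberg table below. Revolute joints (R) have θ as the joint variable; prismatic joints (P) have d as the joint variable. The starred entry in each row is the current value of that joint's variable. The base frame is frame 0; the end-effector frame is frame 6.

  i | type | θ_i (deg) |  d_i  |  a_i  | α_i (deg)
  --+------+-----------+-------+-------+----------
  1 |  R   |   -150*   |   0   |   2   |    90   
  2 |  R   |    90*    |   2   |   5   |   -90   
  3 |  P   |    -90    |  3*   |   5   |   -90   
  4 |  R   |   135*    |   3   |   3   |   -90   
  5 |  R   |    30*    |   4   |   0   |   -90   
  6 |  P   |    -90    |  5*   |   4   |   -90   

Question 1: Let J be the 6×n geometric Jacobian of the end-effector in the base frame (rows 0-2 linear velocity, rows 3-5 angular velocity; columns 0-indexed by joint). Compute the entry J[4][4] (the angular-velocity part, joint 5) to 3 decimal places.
-0.259

axis z_4 = (0.9659,-0.2588,-0.0000); lever o_n−o_4 = (8.3745,0.3443,-4.3301)
cross product → J_v[:, 4] = (1.1207,4.1826,2.5000)
J_ω[:, 4] = z_4
entry J[4][4] = -0.2588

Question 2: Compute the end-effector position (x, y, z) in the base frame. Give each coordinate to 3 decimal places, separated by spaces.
after link 1: o_1 = (-1.7321, -1.0000, 0.0000)
after link 2: o_2 = (-2.7321, 0.7321, 5.0000)
after link 3: o_3 = (-2.6340, 6.5622, 5.0000)
after link 4: o_4 = (-3.4104, 3.6644, 8.0000)
after link 5: o_5 = (0.4533, 2.6291, 8.0000)
after link 6: o_6 = (4.9640, 4.0087, 3.6699)

4.964 4.009 3.670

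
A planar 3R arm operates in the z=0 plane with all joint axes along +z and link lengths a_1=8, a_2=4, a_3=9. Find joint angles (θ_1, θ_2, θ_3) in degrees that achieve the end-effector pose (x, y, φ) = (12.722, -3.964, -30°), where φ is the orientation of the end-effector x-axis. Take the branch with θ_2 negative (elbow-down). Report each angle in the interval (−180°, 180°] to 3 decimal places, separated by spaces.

29.998 -150.007 90.009

wrist centre = target − a_3·(cos φ, sin φ) = (4.9278, 0.5360)
cos θ_2 = (24.5702−8²−4²)/(2·8·4) = -0.8661; θ_2 = -150.0074° (elbow-down)
β = atan2(0.5360,4.9278) = 6.2077°; ψ = atan2(-1.9996,4.5356) = -23.7904°
θ_1 = β − ψ = 29.9982°
θ_3 = φ − θ_1 − θ_2 = 90.0093° (wrapped to (-180°,180°])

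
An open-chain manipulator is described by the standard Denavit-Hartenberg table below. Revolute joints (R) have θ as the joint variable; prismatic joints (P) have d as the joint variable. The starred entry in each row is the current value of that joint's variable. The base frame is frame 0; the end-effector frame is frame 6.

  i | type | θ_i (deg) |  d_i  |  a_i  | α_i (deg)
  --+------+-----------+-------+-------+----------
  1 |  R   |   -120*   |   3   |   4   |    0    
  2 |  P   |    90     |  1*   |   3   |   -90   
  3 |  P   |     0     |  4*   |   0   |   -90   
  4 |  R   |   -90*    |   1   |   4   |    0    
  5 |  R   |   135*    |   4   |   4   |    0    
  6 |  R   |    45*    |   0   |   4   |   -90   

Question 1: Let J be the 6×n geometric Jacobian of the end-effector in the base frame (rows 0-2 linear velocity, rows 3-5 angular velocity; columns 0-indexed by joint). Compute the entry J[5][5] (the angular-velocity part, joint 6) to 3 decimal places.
-1.000

axis z_5 = (0.0000,0.0000,-1.0000); lever o_n−o_5 = (-2.0000,-3.4641,-0.0000)
cross product → J_v[:, 5] = (-3.4641,2.0000,-0.0000)
J_ω[:, 5] = z_5
entry J[5][5] = -1.0000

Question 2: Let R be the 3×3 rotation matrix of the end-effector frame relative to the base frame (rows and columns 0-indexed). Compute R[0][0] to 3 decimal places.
End-effector x-axis (col 0 of R) = (-0.5000,-0.8660,-0.0000)
R[0][0] = -0.5000

-0.500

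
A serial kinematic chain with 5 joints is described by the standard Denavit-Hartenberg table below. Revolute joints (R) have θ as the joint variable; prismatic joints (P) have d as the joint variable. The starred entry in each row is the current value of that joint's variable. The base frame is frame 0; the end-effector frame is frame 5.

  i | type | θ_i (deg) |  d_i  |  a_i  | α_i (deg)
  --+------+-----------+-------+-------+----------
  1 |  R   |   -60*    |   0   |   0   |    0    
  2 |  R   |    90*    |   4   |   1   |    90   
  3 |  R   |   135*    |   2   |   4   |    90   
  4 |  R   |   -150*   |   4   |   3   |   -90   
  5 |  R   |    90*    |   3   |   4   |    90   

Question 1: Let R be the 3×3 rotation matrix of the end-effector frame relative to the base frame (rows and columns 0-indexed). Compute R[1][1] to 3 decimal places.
0.573

End-effector y-axis (col 1 of R) = (-0.7392,0.5732,0.3536)
R[1][1] = 0.5732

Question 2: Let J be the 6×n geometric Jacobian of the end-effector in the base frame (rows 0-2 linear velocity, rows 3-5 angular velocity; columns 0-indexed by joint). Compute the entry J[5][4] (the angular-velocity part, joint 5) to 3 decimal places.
0.354

axis z_4 = (-0.7392,0.5732,0.3536); lever o_n−o_4 = (-4.6671,0.3055,-1.7678)
cross product → J_v[:, 4] = (-1.1213,-2.9568,2.4495)
J_ω[:, 4] = z_4
entry J[5][4] = 0.3536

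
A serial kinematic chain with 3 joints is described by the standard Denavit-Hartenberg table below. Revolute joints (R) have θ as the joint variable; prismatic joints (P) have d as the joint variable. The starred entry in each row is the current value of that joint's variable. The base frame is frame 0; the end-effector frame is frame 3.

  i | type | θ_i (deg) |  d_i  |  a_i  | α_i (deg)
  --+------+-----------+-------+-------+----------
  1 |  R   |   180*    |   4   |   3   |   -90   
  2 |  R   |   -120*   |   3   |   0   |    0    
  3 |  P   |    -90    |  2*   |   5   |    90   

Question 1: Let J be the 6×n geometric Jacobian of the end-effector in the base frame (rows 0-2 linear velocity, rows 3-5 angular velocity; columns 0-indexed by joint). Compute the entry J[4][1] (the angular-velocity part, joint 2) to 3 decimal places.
axis z_1 = (-0.0000,-1.0000,0.0000); lever o_n−o_1 = (4.3301,-5.0000,-2.5000)
cross product → J_v[:, 1] = (2.5000,-0.0000,4.3301)
J_ω[:, 1] = z_1
entry J[4][1] = -1.0000

-1.000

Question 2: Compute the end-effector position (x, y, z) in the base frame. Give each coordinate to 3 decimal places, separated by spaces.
1.330 -5.000 1.500

after link 1: o_1 = (-3.0000, 0.0000, 4.0000)
after link 2: o_2 = (-3.0000, -3.0000, 4.0000)
after link 3: o_3 = (1.3301, -5.0000, 1.5000)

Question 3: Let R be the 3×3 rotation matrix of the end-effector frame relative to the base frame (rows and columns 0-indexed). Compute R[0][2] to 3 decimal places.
-0.500

End-effector z-axis (col 2 of R) = (-0.5000,-0.0000,-0.8660)
R[0][2] = -0.5000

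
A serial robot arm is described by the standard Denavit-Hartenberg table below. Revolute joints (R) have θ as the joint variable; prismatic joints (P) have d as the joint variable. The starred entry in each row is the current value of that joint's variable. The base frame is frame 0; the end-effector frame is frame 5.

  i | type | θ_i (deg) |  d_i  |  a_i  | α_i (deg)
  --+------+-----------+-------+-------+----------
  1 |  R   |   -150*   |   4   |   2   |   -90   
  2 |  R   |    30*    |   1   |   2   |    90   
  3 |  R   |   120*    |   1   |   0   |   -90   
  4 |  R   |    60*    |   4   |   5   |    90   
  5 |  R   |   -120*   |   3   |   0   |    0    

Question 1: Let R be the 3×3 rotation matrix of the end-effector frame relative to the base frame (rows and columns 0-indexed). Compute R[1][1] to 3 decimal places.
-0.448

End-effector y-axis (col 1 of R) = (0.4749,-0.4475,-0.7578)
R[1][1] = -0.4475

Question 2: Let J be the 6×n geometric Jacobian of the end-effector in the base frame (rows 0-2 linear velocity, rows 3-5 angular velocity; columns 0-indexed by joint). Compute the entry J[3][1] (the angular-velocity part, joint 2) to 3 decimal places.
axis z_1 = (0.5000,-0.8660,0.0000); lever o_n−o_1 = (5.5099,-0.7623,0.4216)
cross product → J_v[:, 1] = (-0.3651,-0.2108,4.3905)
J_ω[:, 1] = z_1
entry J[3][1] = 0.5000

0.500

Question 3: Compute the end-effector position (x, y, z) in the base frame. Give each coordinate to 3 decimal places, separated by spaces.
3.778 -1.762 4.422

after link 1: o_1 = (-1.7321, -1.0000, 4.0000)
after link 2: o_2 = (-2.7321, -2.7321, 3.0000)
after link 3: o_3 = (-3.1651, -2.9821, 3.8660)
after link 4: o_4 = (2.3280, -0.0012, 2.4731)
after link 5: o_5 = (3.7778, -1.7623, 4.4216)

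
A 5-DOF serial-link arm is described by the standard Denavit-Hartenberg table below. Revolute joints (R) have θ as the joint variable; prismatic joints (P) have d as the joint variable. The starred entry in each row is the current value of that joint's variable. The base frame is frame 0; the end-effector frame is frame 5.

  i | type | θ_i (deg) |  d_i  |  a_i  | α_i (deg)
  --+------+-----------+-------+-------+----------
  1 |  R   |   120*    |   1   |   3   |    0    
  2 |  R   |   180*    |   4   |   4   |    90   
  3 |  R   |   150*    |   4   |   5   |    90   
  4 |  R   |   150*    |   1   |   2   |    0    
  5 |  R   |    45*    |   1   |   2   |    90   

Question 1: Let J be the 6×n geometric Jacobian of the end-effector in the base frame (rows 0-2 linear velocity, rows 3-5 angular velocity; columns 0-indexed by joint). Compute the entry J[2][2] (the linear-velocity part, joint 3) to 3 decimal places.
-0.157

axis z_2 = (-0.8660,-0.5000,0.0000); lever o_n−o_2 = (-3.9604,-2.1051,2.4001)
cross product → J_v[:, 2] = (-1.2000,2.0785,-0.1571)
J_ω[:, 2] = z_2
entry J[2][2] = -0.1571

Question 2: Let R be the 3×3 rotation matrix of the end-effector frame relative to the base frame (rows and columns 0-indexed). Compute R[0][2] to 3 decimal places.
End-effector z-axis (col 2 of R) = (-0.7244,-0.6771,-0.1294)
R[0][2] = -0.7244

-0.724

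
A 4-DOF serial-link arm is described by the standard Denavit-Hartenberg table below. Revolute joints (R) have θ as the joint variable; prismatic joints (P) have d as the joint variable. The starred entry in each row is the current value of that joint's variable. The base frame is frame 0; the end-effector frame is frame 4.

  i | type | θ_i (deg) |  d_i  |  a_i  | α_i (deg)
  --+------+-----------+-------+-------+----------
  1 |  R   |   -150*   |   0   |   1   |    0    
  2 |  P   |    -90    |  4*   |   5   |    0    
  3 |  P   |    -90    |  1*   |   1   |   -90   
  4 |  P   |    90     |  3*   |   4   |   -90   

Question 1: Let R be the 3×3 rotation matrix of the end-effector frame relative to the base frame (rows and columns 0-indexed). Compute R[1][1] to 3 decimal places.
End-effector y-axis (col 1 of R) = (0.5000,-0.8660,-0.0000)
R[1][1] = -0.8660

-0.866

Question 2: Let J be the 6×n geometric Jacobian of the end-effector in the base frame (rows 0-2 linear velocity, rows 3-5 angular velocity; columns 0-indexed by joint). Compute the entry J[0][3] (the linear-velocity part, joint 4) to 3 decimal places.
-0.500

prismatic axis z_3 = (-0.5000,0.8660,0.0000)
J_v[:, 3] = z_3; J_ω[:, 3] = (0,0,0)
entry J[0][3] = -0.5000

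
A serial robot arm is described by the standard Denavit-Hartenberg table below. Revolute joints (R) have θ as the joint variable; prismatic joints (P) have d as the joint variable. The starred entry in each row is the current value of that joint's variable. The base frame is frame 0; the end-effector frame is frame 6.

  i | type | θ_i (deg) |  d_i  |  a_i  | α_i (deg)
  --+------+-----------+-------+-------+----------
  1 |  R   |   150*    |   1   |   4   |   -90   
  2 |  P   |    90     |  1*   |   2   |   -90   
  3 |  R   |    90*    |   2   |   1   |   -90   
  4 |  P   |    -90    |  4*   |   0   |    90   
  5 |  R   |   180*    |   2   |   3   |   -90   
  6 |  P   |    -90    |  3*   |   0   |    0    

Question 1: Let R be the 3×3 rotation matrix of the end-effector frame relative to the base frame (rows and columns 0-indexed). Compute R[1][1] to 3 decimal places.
End-effector y-axis (col 1 of R) = (-0.8660,0.5000,0.0000)
R[1][1] = 0.5000

0.500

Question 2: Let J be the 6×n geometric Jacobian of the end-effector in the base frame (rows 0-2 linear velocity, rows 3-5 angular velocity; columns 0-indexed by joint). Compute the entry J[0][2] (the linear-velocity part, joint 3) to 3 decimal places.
-0.500

axis z_2 = (0.8660,-0.5000,-0.0000); lever o_n−o_2 = (-1.3660,-0.3660,1.0000)
cross product → J_v[:, 2] = (-0.5000,-0.8660,-1.0000)
J_ω[:, 2] = z_2
entry J[0][2] = -0.5000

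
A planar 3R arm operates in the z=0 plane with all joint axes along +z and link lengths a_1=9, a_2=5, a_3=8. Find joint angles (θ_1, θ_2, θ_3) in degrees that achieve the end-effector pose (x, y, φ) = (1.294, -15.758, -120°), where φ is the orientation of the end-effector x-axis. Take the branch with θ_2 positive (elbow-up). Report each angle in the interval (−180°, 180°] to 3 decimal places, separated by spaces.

-88.111 90.005 -121.895

wrist centre = target − a_3·(cos φ, sin φ) = (5.2940, -8.8298)
cos θ_2 = (105.9917−9²−5²)/(2·9·5) = -0.0001; θ_2 = 90.0053° (elbow-up)
β = atan2(-8.8298,5.2940) = -59.0548°; ψ = atan2(5.0000,8.9995) = 29.0558°
θ_1 = β − ψ = -88.1106°
θ_3 = φ − θ_1 − θ_2 = -121.8947° (wrapped to (-180°,180°])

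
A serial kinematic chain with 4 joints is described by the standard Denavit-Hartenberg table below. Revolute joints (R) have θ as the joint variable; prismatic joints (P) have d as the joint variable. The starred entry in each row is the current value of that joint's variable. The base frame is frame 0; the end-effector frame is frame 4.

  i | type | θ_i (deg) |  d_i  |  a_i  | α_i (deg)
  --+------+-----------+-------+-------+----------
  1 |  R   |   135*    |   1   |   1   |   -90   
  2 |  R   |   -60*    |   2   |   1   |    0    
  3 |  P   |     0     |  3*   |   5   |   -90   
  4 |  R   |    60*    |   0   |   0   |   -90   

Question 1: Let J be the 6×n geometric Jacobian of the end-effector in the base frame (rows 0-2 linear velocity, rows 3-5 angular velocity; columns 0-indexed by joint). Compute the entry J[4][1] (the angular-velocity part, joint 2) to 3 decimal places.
axis z_1 = (-0.7071,-0.7071,0.0000); lever o_n−o_1 = (-5.6569,-1.4142,5.1962)
cross product → J_v[:, 1] = (-3.6742,3.6742,-3.0000)
J_ω[:, 1] = z_1
entry J[4][1] = -0.7071

-0.707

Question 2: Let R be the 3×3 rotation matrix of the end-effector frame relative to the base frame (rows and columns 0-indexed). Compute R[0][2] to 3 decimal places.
0.660

End-effector z-axis (col 2 of R) = (0.6597,0.0474,-0.7500)
R[0][2] = 0.6597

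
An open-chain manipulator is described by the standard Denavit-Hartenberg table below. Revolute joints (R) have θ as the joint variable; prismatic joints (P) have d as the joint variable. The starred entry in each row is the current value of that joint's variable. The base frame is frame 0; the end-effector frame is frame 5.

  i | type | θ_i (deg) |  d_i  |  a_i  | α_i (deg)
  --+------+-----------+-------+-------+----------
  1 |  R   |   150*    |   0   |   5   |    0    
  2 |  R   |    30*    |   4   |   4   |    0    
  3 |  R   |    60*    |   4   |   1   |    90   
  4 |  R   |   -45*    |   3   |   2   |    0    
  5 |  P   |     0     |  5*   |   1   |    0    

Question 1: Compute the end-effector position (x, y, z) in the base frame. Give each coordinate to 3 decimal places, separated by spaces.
after link 1: o_1 = (-4.3301, 2.5000, 0.0000)
after link 2: o_2 = (-8.3301, 2.5000, 4.0000)
after link 3: o_3 = (-8.8301, 1.6340, 8.0000)
after link 4: o_4 = (-12.1353, 1.9092, 6.5858)
after link 5: o_5 = (-16.8190, 3.7969, 5.8787)

-16.819 3.797 5.879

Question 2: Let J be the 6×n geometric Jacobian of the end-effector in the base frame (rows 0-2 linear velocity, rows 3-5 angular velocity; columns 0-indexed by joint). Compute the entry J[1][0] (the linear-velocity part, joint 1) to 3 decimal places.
-16.819

axis z_0 = ẑ; lever o_n−o_0 = (-16.8190,3.7969,5.8787)
cross product → J_v[:, 0] = (-3.7969,-16.8190,0.0000)
J_ω[:, 0] = z_0
entry J[1][0] = -16.8190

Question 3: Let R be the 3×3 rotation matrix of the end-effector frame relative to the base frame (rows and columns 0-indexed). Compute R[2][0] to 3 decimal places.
-0.707

End-effector x-axis (col 0 of R) = (-0.3536,-0.6124,-0.7071)
R[2][0] = -0.7071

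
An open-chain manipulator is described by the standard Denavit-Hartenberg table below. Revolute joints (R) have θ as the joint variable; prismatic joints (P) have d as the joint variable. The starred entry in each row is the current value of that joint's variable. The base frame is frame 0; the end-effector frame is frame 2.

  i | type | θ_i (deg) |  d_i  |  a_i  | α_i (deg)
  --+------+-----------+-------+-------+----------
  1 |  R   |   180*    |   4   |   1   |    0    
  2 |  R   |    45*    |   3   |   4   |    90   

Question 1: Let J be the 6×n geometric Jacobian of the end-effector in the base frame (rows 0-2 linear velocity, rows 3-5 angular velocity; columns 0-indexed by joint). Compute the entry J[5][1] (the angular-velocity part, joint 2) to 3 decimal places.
1.000

axis z_1 = (0.0000,0.0000,1.0000); lever o_n−o_1 = (-2.8284,-2.8284,3.0000)
cross product → J_v[:, 1] = (2.8284,-2.8284,0.0000)
J_ω[:, 1] = z_1
entry J[5][1] = 1.0000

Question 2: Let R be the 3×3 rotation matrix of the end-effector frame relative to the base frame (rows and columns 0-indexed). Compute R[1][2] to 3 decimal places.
End-effector z-axis (col 2 of R) = (-0.7071,0.7071,0.0000)
R[1][2] = 0.7071

0.707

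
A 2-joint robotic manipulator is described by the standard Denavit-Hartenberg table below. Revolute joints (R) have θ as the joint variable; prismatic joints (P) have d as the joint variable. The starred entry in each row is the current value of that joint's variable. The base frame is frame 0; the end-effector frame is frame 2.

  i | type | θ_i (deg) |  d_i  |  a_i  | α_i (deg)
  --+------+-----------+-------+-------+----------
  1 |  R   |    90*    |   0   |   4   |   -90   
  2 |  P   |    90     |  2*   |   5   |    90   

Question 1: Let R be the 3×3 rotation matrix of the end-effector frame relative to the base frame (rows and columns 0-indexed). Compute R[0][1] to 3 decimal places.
End-effector y-axis (col 1 of R) = (-1.0000,0.0000,0.0000)
R[0][1] = -1.0000

-1.000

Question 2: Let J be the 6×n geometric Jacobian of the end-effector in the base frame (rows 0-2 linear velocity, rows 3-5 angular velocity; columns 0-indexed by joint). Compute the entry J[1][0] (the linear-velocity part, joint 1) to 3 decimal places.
axis z_0 = ẑ; lever o_n−o_0 = (-2.0000,4.0000,-5.0000)
cross product → J_v[:, 0] = (-4.0000,-2.0000,0.0000)
J_ω[:, 0] = z_0
entry J[1][0] = -2.0000

-2.000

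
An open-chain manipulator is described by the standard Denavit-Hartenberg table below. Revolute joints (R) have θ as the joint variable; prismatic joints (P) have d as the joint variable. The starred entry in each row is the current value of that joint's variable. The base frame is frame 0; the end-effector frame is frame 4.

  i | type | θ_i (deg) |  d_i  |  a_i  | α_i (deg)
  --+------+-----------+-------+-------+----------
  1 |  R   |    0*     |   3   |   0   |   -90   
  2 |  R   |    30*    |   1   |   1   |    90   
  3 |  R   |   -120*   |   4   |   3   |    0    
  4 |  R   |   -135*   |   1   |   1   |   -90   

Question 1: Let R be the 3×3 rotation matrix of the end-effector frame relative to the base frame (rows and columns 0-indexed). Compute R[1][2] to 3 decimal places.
End-effector z-axis (col 2 of R) = (-0.8365,-0.2588,0.4830)
R[1][2] = -0.2588

-0.259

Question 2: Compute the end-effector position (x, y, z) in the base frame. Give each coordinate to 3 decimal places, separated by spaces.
1.843 -0.632 7.710

after link 1: o_1 = (0.0000, 0.0000, 3.0000)
after link 2: o_2 = (0.8660, 1.0000, 2.5000)
after link 3: o_3 = (1.5670, -1.5981, 6.7141)
after link 4: o_4 = (1.8428, -0.6322, 7.7095)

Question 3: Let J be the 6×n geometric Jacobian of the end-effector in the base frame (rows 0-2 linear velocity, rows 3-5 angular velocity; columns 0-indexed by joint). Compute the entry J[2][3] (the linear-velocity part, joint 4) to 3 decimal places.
0.483

axis z_3 = (0.5000,0.0000,0.8660); lever o_n−o_3 = (0.2759,0.9659,0.9954)
cross product → J_v[:, 3] = (-0.8365,-0.2588,0.4830)
J_ω[:, 3] = z_3
entry J[2][3] = 0.4830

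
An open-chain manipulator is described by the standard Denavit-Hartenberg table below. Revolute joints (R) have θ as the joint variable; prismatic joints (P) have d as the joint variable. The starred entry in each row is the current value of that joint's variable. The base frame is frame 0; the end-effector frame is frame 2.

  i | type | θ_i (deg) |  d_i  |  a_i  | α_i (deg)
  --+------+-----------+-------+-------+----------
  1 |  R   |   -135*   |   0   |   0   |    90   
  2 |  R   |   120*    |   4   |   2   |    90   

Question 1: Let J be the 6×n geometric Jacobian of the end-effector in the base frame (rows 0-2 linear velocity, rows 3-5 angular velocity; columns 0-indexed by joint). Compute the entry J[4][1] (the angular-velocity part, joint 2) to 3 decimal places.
0.707

axis z_1 = (-0.7071,0.7071,0.0000); lever o_n−o_1 = (-2.1213,3.5355,1.7321)
cross product → J_v[:, 1] = (1.2247,1.2247,-1.0000)
J_ω[:, 1] = z_1
entry J[4][1] = 0.7071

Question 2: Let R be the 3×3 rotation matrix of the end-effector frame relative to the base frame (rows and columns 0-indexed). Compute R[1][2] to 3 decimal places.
End-effector z-axis (col 2 of R) = (-0.6124,-0.6124,0.5000)
R[1][2] = -0.6124

-0.612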